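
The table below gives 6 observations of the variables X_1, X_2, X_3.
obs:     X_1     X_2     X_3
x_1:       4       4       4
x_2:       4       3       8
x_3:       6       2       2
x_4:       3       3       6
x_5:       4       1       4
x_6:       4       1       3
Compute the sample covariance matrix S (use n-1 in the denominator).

Step 1 — column means:
  mean(X_1) = (4 + 4 + 6 + 3 + 4 + 4) / 6 = 25/6 = 4.1667
  mean(X_2) = (4 + 3 + 2 + 3 + 1 + 1) / 6 = 14/6 = 2.3333
  mean(X_3) = (4 + 8 + 2 + 6 + 4 + 3) / 6 = 27/6 = 4.5

Step 2 — sample covariance S[i,j] = (1/(n-1)) · Σ_k (x_{k,i} - mean_i) · (x_{k,j} - mean_j), with n-1 = 5.
  S[X_1,X_1] = ((-0.1667)·(-0.1667) + (-0.1667)·(-0.1667) + (1.8333)·(1.8333) + (-1.1667)·(-1.1667) + (-0.1667)·(-0.1667) + (-0.1667)·(-0.1667)) / 5 = 4.8333/5 = 0.9667
  S[X_1,X_2] = ((-0.1667)·(1.6667) + (-0.1667)·(0.6667) + (1.8333)·(-0.3333) + (-1.1667)·(0.6667) + (-0.1667)·(-1.3333) + (-0.1667)·(-1.3333)) / 5 = -1.3333/5 = -0.2667
  S[X_1,X_3] = ((-0.1667)·(-0.5) + (-0.1667)·(3.5) + (1.8333)·(-2.5) + (-1.1667)·(1.5) + (-0.1667)·(-0.5) + (-0.1667)·(-1.5)) / 5 = -6.5/5 = -1.3
  S[X_2,X_2] = ((1.6667)·(1.6667) + (0.6667)·(0.6667) + (-0.3333)·(-0.3333) + (0.6667)·(0.6667) + (-1.3333)·(-1.3333) + (-1.3333)·(-1.3333)) / 5 = 7.3333/5 = 1.4667
  S[X_2,X_3] = ((1.6667)·(-0.5) + (0.6667)·(3.5) + (-0.3333)·(-2.5) + (0.6667)·(1.5) + (-1.3333)·(-0.5) + (-1.3333)·(-1.5)) / 5 = 6/5 = 1.2
  S[X_3,X_3] = ((-0.5)·(-0.5) + (3.5)·(3.5) + (-2.5)·(-2.5) + (1.5)·(1.5) + (-0.5)·(-0.5) + (-1.5)·(-1.5)) / 5 = 23.5/5 = 4.7

S is symmetric (S[j,i] = S[i,j]). Assembling:

S = [[0.9667, -0.2667, -1.3],
 [-0.2667, 1.4667, 1.2],
 [-1.3, 1.2, 4.7]]


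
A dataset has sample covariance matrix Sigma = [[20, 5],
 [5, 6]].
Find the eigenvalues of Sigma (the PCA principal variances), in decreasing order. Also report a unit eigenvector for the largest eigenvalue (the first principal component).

Step 1 — characteristic polynomial of 2×2 Sigma:
  det(Sigma - λI) = λ² - trace · λ + det = 0.
  trace = 20 + 6 = 26, det = 20·6 - (5)² = 95.
Step 2 — discriminant:
  Δ = trace² - 4·det = 676 - 380 = 296.
Step 3 — eigenvalues:
  λ = (trace ± √Δ)/2 = (26 ± 17.2047)/2,
  λ_1 = 21.6023,  λ_2 = 4.3977.

Step 4 — unit eigenvector for λ_1: solve (Sigma - λ_1 I)v = 0. First row:
  (20 - 21.6023)·v_x + (5)·v_y = 0, i.e. (-1.6023)·v_x + (5)·v_y = 0,
  so v ∝ (b, λ_1 - a) = (5, 1.6023) = u.
  ||u|| = √((5)² + (1.6023)²) = √(27.5674) ≈ 5.2505,
  v_1 = u/||u|| ≈ (0.9523, 0.3052) (||v_1|| = 1).

λ_1 = 21.6023,  λ_2 = 4.3977;  v_1 ≈ (0.9523, 0.3052)


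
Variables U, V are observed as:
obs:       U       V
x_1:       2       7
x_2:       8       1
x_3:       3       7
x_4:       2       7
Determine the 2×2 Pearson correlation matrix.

Step 1 — column means:
  mean(U) = (2 + 8 + 3 + 2) / 4 = 15/4 = 3.75
  mean(V) = (7 + 1 + 7 + 7) / 4 = 22/4 = 5.5

Step 2 — sample variances and covariances s[i,j] = (1/(n-1)) · Σ_k (x_{k,i} - mean_i) · (x_{k,j} - mean_j), with n-1 = 3:
  s[U,U] = ((-1.75)·(-1.75) + (4.25)·(4.25) + (-0.75)·(-0.75) + (-1.75)·(-1.75)) / 3 = 24.75/3 = 8.25
  s[U,V] = ((-1.75)·(1.5) + (4.25)·(-4.5) + (-0.75)·(1.5) + (-1.75)·(1.5)) / 3 = -25.5/3 = -8.5
  s[V,V] = ((1.5)·(1.5) + (-4.5)·(-4.5) + (1.5)·(1.5) + (1.5)·(1.5)) / 3 = 27/3 = 9
  Sample standard deviations s_i = √(s[i,i]):
  s(U) = √(8.25) = 2.8723
  s(V) = √(9) = 3

Step 3 — r_{ij} = s_{ij} / (s_i · s_j):
  r[U,U] = 1 (diagonal).
  r[U,V] = -8.5 / (2.8723 · 3) = -8.5 / 8.6168 = -0.9864
  r[V,V] = 1 (diagonal).

R is symmetric with unit diagonal. Assembling:

R = [[1, -0.9864],
 [-0.9864, 1]]


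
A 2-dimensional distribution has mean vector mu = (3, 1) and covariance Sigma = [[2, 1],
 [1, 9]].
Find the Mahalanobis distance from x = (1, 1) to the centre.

Step 1 — centre the observation: (x - mu) = (-2, 0).

Step 2 — invert Sigma. det(Sigma) = 2·9 - (1)² = 17.
  Sigma^{-1} = (1/det) · [[d, -b], [-b, a]] = [[0.5294, -0.0588],
 [-0.0588, 0.1176]].

Step 3 — form the quadratic (x - mu)^T · Sigma^{-1} · (x - mu):
  Sigma^{-1} · (x - mu) = (-1.0588, 0.1176).
  (x - mu)^T · [Sigma^{-1} · (x - mu)] = (-2)·(-1.0588) + (0)·(0.1176) = 2.1176.

Step 4 — take square root: d = √(2.1176) ≈ 1.4552.

d(x, mu) = √(2.1176) ≈ 1.4552


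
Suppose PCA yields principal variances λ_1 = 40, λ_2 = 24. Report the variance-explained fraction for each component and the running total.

Step 1 — total variance = trace(Sigma) = Σ λ_i = 40 + 24 = 64.

Step 2 — fraction explained by component i = λ_i / Σ λ:
  PC1: 40/64 = 0.625
  PC2: 24/64 = 0.375

Step 3 — cumulative fraction after k components = (λ_1 + ... + λ_k) / Σ λ:
  k = 1: 40/64 = 0.625
  k = 2: (40 + 24)/64 = 64/64 = 1

Summary (fraction, with percent):

explained: PC1 0.625 (62.5%), PC2 0.375 (37.5%);  cumulative: 0.625, 1


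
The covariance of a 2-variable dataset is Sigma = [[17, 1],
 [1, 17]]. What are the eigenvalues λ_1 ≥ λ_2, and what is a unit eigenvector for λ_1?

Step 1 — characteristic polynomial of 2×2 Sigma:
  det(Sigma - λI) = λ² - trace · λ + det = 0.
  trace = 17 + 17 = 34, det = 17·17 - (1)² = 288.
Step 2 — discriminant:
  Δ = trace² - 4·det = 1156 - 1152 = 4.
Step 3 — eigenvalues:
  λ = (trace ± √Δ)/2 = (34 ± 2)/2,
  λ_1 = 18,  λ_2 = 16.

Step 4 — unit eigenvector for λ_1: solve (Sigma - λ_1 I)v = 0. First row:
  (17 - 18)·v_x + (1)·v_y = 0, i.e. (-1)·v_x + (1)·v_y = 0,
  so v ∝ (b, λ_1 - a) = (1, 1) = u.
  ||u|| = √((1)² + (1)²) = √(2) ≈ 1.4142,
  v_1 = u/||u|| ≈ (0.7071, 0.7071) (||v_1|| = 1).

λ_1 = 18,  λ_2 = 16;  v_1 ≈ (0.7071, 0.7071)


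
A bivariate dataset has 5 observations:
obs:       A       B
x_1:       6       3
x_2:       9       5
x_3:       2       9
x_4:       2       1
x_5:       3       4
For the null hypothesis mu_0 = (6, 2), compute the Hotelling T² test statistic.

Step 1 — sample mean vector:
  mean(A) = (6 + 9 + 2 + 2 + 3) / 5 = 22/5 = 4.4
  mean(B) = (3 + 5 + 9 + 1 + 4) / 5 = 22/5 = 4.4
  x̄ = (4.4, 4.4),  deviation x̄ - mu_0 = (4.4, 4.4) - (6, 2) = (-1.6, 2.4).

Step 2 — sample covariance matrix, S[i,j] = (1/(n-1)) · Σ_k (x_{k,i} - mean_i) · (x_{k,j} - mean_j), divisor n-1 = 4:
  S[A,A] = ((1.6)·(1.6) + (4.6)·(4.6) + (-2.4)·(-2.4) + (-2.4)·(-2.4) + (-1.4)·(-1.4)) / 4 = 37.2/4 = 9.3
  S[A,B] = ((1.6)·(-1.4) + (4.6)·(0.6) + (-2.4)·(4.6) + (-2.4)·(-3.4) + (-1.4)·(-0.4)) / 4 = -1.8/4 = -0.45
  S[B,B] = ((-1.4)·(-1.4) + (0.6)·(0.6) + (4.6)·(4.6) + (-3.4)·(-3.4) + (-0.4)·(-0.4)) / 4 = 35.2/4 = 8.8
  S = [[9.3, -0.45],
 [-0.45, 8.8]].

Step 3 — invert S. det(S) = 9.3·8.8 - (-0.45)² = 81.6375.
  S^{-1} = (1/det) · [[d, -b], [-b, a]] = [[0.1078, 0.0055],
 [0.0055, 0.1139]].

Step 4 — quadratic form (x̄ - mu_0)^T · S^{-1} · (x̄ - mu_0):
  S^{-1} · (x̄ - mu_0) = (-0.1592, 0.2646),
  (x̄ - mu_0)^T · [...] = (-1.6)·(-0.1592) + (2.4)·(0.2646) = 0.8898.

Step 5 — scale by n: T² = 5 · 0.8898 = 4.4489.

T² ≈ 4.4489


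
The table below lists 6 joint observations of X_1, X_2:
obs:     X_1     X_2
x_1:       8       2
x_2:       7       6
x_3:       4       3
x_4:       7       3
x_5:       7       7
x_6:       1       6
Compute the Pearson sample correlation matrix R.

Step 1 — column means:
  mean(X_1) = (8 + 7 + 4 + 7 + 7 + 1) / 6 = 34/6 = 5.6667
  mean(X_2) = (2 + 6 + 3 + 3 + 7 + 6) / 6 = 27/6 = 4.5

Step 2 — sample variances and covariances s[i,j] = (1/(n-1)) · Σ_k (x_{k,i} - mean_i) · (x_{k,j} - mean_j), with n-1 = 5:
  s[X_1,X_1] = ((2.3333)·(2.3333) + (1.3333)·(1.3333) + (-1.6667)·(-1.6667) + (1.3333)·(1.3333) + (1.3333)·(1.3333) + (-4.6667)·(-4.6667)) / 5 = 35.3333/5 = 7.0667
  s[X_1,X_2] = ((2.3333)·(-2.5) + (1.3333)·(1.5) + (-1.6667)·(-1.5) + (1.3333)·(-1.5) + (1.3333)·(2.5) + (-4.6667)·(1.5)) / 5 = -7/5 = -1.4
  s[X_2,X_2] = ((-2.5)·(-2.5) + (1.5)·(1.5) + (-1.5)·(-1.5) + (-1.5)·(-1.5) + (2.5)·(2.5) + (1.5)·(1.5)) / 5 = 21.5/5 = 4.3
  Sample standard deviations s_i = √(s[i,i]):
  s(X_1) = √(7.0667) = 2.6583
  s(X_2) = √(4.3) = 2.0736

Step 3 — r_{ij} = s_{ij} / (s_i · s_j):
  r[X_1,X_1] = 1 (diagonal).
  r[X_1,X_2] = -1.4 / (2.6583 · 2.0736) = -1.4 / 5.5124 = -0.254
  r[X_2,X_2] = 1 (diagonal).

R is symmetric with unit diagonal. Assembling:

R = [[1, -0.254],
 [-0.254, 1]]


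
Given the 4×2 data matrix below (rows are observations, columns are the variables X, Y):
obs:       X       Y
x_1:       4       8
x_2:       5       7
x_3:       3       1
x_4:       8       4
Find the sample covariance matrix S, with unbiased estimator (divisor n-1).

Step 1 — column means:
  mean(X) = (4 + 5 + 3 + 8) / 4 = 20/4 = 5
  mean(Y) = (8 + 7 + 1 + 4) / 4 = 20/4 = 5

Step 2 — sample covariance S[i,j] = (1/(n-1)) · Σ_k (x_{k,i} - mean_i) · (x_{k,j} - mean_j), with n-1 = 3.
  S[X,X] = ((-1)·(-1) + (0)·(0) + (-2)·(-2) + (3)·(3)) / 3 = 14/3 = 4.6667
  S[X,Y] = ((-1)·(3) + (0)·(2) + (-2)·(-4) + (3)·(-1)) / 3 = 2/3 = 0.6667
  S[Y,Y] = ((3)·(3) + (2)·(2) + (-4)·(-4) + (-1)·(-1)) / 3 = 30/3 = 10

S is symmetric (S[j,i] = S[i,j]). Assembling:

S = [[4.6667, 0.6667],
 [0.6667, 10]]


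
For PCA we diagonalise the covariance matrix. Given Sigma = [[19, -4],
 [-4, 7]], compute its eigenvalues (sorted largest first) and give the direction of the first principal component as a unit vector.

Step 1 — characteristic polynomial of 2×2 Sigma:
  det(Sigma - λI) = λ² - trace · λ + det = 0.
  trace = 19 + 7 = 26, det = 19·7 - (-4)² = 117.
Step 2 — discriminant:
  Δ = trace² - 4·det = 676 - 468 = 208.
Step 3 — eigenvalues:
  λ = (trace ± √Δ)/2 = (26 ± 14.4222)/2,
  λ_1 = 20.2111,  λ_2 = 5.7889.

Step 4 — unit eigenvector for λ_1: solve (Sigma - λ_1 I)v = 0. First row:
  (19 - 20.2111)·v_x + (-4)·v_y = 0, i.e. (-1.2111)·v_x + (-4)·v_y = 0,
  so v ∝ (b, λ_1 - a) = (-4, 1.2111); multiply by -1 so the first entry is positive: u = (4, -1.2111).
  ||u|| = √((4)² + (-1.2111)²) = √(17.4668) ≈ 4.1793,
  v_1 = u/||u|| ≈ (0.9571, -0.2898) (||v_1|| = 1).

λ_1 = 20.2111,  λ_2 = 5.7889;  v_1 ≈ (0.9571, -0.2898)


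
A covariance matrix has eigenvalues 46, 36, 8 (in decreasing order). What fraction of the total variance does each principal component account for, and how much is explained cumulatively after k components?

Step 1 — total variance = trace(Sigma) = Σ λ_i = 46 + 36 + 8 = 90.

Step 2 — fraction explained by component i = λ_i / Σ λ:
  PC1: 46/90 = 0.5111
  PC2: 36/90 = 0.4
  PC3: 8/90 = 0.0889

Step 3 — cumulative fraction after k components = (λ_1 + ... + λ_k) / Σ λ:
  k = 1: 46/90 = 0.5111
  k = 2: (46 + 36)/90 = 82/90 = 0.9111
  k = 3: (46 + 36 + 8)/90 = 90/90 = 1

Summary (fraction, with percent):

explained: PC1 0.5111 (51.11%), PC2 0.4 (40%), PC3 0.0889 (8.89%);  cumulative: 0.5111, 0.9111, 1


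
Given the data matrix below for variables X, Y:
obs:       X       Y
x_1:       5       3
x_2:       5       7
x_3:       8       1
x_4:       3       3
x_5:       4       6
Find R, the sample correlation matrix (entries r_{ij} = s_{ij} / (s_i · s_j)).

Step 1 — column means:
  mean(X) = (5 + 5 + 8 + 3 + 4) / 5 = 25/5 = 5
  mean(Y) = (3 + 7 + 1 + 3 + 6) / 5 = 20/5 = 4

Step 2 — sample variances and covariances s[i,j] = (1/(n-1)) · Σ_k (x_{k,i} - mean_i) · (x_{k,j} - mean_j), with n-1 = 4:
  s[X,X] = ((0)·(0) + (0)·(0) + (3)·(3) + (-2)·(-2) + (-1)·(-1)) / 4 = 14/4 = 3.5
  s[X,Y] = ((0)·(-1) + (0)·(3) + (3)·(-3) + (-2)·(-1) + (-1)·(2)) / 4 = -9/4 = -2.25
  s[Y,Y] = ((-1)·(-1) + (3)·(3) + (-3)·(-3) + (-1)·(-1) + (2)·(2)) / 4 = 24/4 = 6
  Sample standard deviations s_i = √(s[i,i]):
  s(X) = √(3.5) = 1.8708
  s(Y) = √(6) = 2.4495

Step 3 — r_{ij} = s_{ij} / (s_i · s_j):
  r[X,X] = 1 (diagonal).
  r[X,Y] = -2.25 / (1.8708 · 2.4495) = -2.25 / 4.5826 = -0.491
  r[Y,Y] = 1 (diagonal).

R is symmetric with unit diagonal. Assembling:

R = [[1, -0.491],
 [-0.491, 1]]


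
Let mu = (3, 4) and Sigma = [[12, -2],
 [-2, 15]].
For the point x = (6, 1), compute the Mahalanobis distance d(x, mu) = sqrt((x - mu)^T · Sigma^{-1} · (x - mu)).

Step 1 — centre the observation: (x - mu) = (3, -3).

Step 2 — invert Sigma. det(Sigma) = 12·15 - (-2)² = 176.
  Sigma^{-1} = (1/det) · [[d, -b], [-b, a]] = [[0.0852, 0.0114],
 [0.0114, 0.0682]].

Step 3 — form the quadratic (x - mu)^T · Sigma^{-1} · (x - mu):
  Sigma^{-1} · (x - mu) = (0.2216, -0.1705).
  (x - mu)^T · [Sigma^{-1} · (x - mu)] = (3)·(0.2216) + (-3)·(-0.1705) = 1.1761.

Step 4 — take square root: d = √(1.1761) ≈ 1.0845.

d(x, mu) = √(1.1761) ≈ 1.0845


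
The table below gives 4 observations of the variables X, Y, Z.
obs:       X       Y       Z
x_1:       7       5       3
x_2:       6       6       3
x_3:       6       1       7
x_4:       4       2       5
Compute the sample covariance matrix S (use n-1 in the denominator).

Step 1 — column means:
  mean(X) = (7 + 6 + 6 + 4) / 4 = 23/4 = 5.75
  mean(Y) = (5 + 6 + 1 + 2) / 4 = 14/4 = 3.5
  mean(Z) = (3 + 3 + 7 + 5) / 4 = 18/4 = 4.5

Step 2 — sample covariance S[i,j] = (1/(n-1)) · Σ_k (x_{k,i} - mean_i) · (x_{k,j} - mean_j), with n-1 = 3.
  S[X,X] = ((1.25)·(1.25) + (0.25)·(0.25) + (0.25)·(0.25) + (-1.75)·(-1.75)) / 3 = 4.75/3 = 1.5833
  S[X,Y] = ((1.25)·(1.5) + (0.25)·(2.5) + (0.25)·(-2.5) + (-1.75)·(-1.5)) / 3 = 4.5/3 = 1.5
  S[X,Z] = ((1.25)·(-1.5) + (0.25)·(-1.5) + (0.25)·(2.5) + (-1.75)·(0.5)) / 3 = -2.5/3 = -0.8333
  S[Y,Y] = ((1.5)·(1.5) + (2.5)·(2.5) + (-2.5)·(-2.5) + (-1.5)·(-1.5)) / 3 = 17/3 = 5.6667
  S[Y,Z] = ((1.5)·(-1.5) + (2.5)·(-1.5) + (-2.5)·(2.5) + (-1.5)·(0.5)) / 3 = -13/3 = -4.3333
  S[Z,Z] = ((-1.5)·(-1.5) + (-1.5)·(-1.5) + (2.5)·(2.5) + (0.5)·(0.5)) / 3 = 11/3 = 3.6667

S is symmetric (S[j,i] = S[i,j]). Assembling:

S = [[1.5833, 1.5, -0.8333],
 [1.5, 5.6667, -4.3333],
 [-0.8333, -4.3333, 3.6667]]


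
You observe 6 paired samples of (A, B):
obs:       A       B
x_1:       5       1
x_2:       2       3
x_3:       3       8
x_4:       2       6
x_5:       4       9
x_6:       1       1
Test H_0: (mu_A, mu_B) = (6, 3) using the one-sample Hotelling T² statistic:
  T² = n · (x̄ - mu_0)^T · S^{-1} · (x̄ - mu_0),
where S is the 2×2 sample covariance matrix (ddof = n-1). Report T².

Step 1 — sample mean vector:
  mean(A) = (5 + 2 + 3 + 2 + 4 + 1) / 6 = 17/6 = 2.8333
  mean(B) = (1 + 3 + 8 + 6 + 9 + 1) / 6 = 28/6 = 4.6667
  x̄ = (2.8333, 4.6667),  deviation x̄ - mu_0 = (2.8333, 4.6667) - (6, 3) = (-3.1667, 1.6667).

Step 2 — sample covariance matrix, S[i,j] = (1/(n-1)) · Σ_k (x_{k,i} - mean_i) · (x_{k,j} - mean_j), divisor n-1 = 5:
  S[A,A] = ((2.1667)·(2.1667) + (-0.8333)·(-0.8333) + (0.1667)·(0.1667) + (-0.8333)·(-0.8333) + (1.1667)·(1.1667) + (-1.8333)·(-1.8333)) / 5 = 10.8333/5 = 2.1667
  S[A,B] = ((2.1667)·(-3.6667) + (-0.8333)·(-1.6667) + (0.1667)·(3.3333) + (-0.8333)·(1.3333) + (1.1667)·(4.3333) + (-1.8333)·(-3.6667)) / 5 = 4.6667/5 = 0.9333
  S[B,B] = ((-3.6667)·(-3.6667) + (-1.6667)·(-1.6667) + (3.3333)·(3.3333) + (1.3333)·(1.3333) + (4.3333)·(4.3333) + (-3.6667)·(-3.6667)) / 5 = 61.3333/5 = 12.2667
  S = [[2.1667, 0.9333],
 [0.9333, 12.2667]].

Step 3 — invert S. det(S) = 2.1667·12.2667 - (0.9333)² = 25.7067.
  S^{-1} = (1/det) · [[d, -b], [-b, a]] = [[0.4772, -0.0363],
 [-0.0363, 0.0843]].

Step 4 — quadratic form (x̄ - mu_0)^T · S^{-1} · (x̄ - mu_0):
  S^{-1} · (x̄ - mu_0) = (-1.5716, 0.2554),
  (x̄ - mu_0)^T · [...] = (-3.1667)·(-1.5716) + (1.6667)·(0.2554) = 5.4024.

Step 5 — scale by n: T² = 6 · 5.4024 = 32.4144.

T² ≈ 32.4144


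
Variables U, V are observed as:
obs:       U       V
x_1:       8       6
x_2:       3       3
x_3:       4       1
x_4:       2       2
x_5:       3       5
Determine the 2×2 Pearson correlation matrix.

Step 1 — column means:
  mean(U) = (8 + 3 + 4 + 2 + 3) / 5 = 20/5 = 4
  mean(V) = (6 + 3 + 1 + 2 + 5) / 5 = 17/5 = 3.4

Step 2 — sample variances and covariances s[i,j] = (1/(n-1)) · Σ_k (x_{k,i} - mean_i) · (x_{k,j} - mean_j), with n-1 = 4:
  s[U,U] = ((4)·(4) + (-1)·(-1) + (0)·(0) + (-2)·(-2) + (-1)·(-1)) / 4 = 22/4 = 5.5
  s[U,V] = ((4)·(2.6) + (-1)·(-0.4) + (0)·(-2.4) + (-2)·(-1.4) + (-1)·(1.6)) / 4 = 12/4 = 3
  s[V,V] = ((2.6)·(2.6) + (-0.4)·(-0.4) + (-2.4)·(-2.4) + (-1.4)·(-1.4) + (1.6)·(1.6)) / 4 = 17.2/4 = 4.3
  Sample standard deviations s_i = √(s[i,i]):
  s(U) = √(5.5) = 2.3452
  s(V) = √(4.3) = 2.0736

Step 3 — r_{ij} = s_{ij} / (s_i · s_j):
  r[U,U] = 1 (diagonal).
  r[U,V] = 3 / (2.3452 · 2.0736) = 3 / 4.8631 = 0.6169
  r[V,V] = 1 (diagonal).

R is symmetric with unit diagonal. Assembling:

R = [[1, 0.6169],
 [0.6169, 1]]


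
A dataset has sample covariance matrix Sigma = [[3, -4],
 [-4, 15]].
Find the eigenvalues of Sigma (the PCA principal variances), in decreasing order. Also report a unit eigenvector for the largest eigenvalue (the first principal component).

Step 1 — characteristic polynomial of 2×2 Sigma:
  det(Sigma - λI) = λ² - trace · λ + det = 0.
  trace = 3 + 15 = 18, det = 3·15 - (-4)² = 29.
Step 2 — discriminant:
  Δ = trace² - 4·det = 324 - 116 = 208.
Step 3 — eigenvalues:
  λ = (trace ± √Δ)/2 = (18 ± 14.4222)/2,
  λ_1 = 16.2111,  λ_2 = 1.7889.

Step 4 — unit eigenvector for λ_1: solve (Sigma - λ_1 I)v = 0. First row:
  (3 - 16.2111)·v_x + (-4)·v_y = 0, i.e. (-13.2111)·v_x + (-4)·v_y = 0,
  so v ∝ (b, λ_1 - a) = (-4, 13.2111); multiply by -1 so the first entry is positive: u = (4, -13.2111).
  ||u|| = √((4)² + (-13.2111)²) = √(190.5332) ≈ 13.8034,
  v_1 = u/||u|| ≈ (0.2898, -0.9571) (||v_1|| = 1).

λ_1 = 16.2111,  λ_2 = 1.7889;  v_1 ≈ (0.2898, -0.9571)


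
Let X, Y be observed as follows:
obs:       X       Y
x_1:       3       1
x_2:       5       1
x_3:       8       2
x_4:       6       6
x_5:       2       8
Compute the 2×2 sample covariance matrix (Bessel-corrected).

Step 1 — column means:
  mean(X) = (3 + 5 + 8 + 6 + 2) / 5 = 24/5 = 4.8
  mean(Y) = (1 + 1 + 2 + 6 + 8) / 5 = 18/5 = 3.6

Step 2 — sample covariance S[i,j] = (1/(n-1)) · Σ_k (x_{k,i} - mean_i) · (x_{k,j} - mean_j), with n-1 = 4.
  S[X,X] = ((-1.8)·(-1.8) + (0.2)·(0.2) + (3.2)·(3.2) + (1.2)·(1.2) + (-2.8)·(-2.8)) / 4 = 22.8/4 = 5.7
  S[X,Y] = ((-1.8)·(-2.6) + (0.2)·(-2.6) + (3.2)·(-1.6) + (1.2)·(2.4) + (-2.8)·(4.4)) / 4 = -10.4/4 = -2.6
  S[Y,Y] = ((-2.6)·(-2.6) + (-2.6)·(-2.6) + (-1.6)·(-1.6) + (2.4)·(2.4) + (4.4)·(4.4)) / 4 = 41.2/4 = 10.3

S is symmetric (S[j,i] = S[i,j]). Assembling:

S = [[5.7, -2.6],
 [-2.6, 10.3]]


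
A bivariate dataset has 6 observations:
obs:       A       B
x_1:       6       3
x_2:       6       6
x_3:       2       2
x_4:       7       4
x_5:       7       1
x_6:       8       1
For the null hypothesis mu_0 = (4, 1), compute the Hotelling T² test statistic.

Step 1 — sample mean vector:
  mean(A) = (6 + 6 + 2 + 7 + 7 + 8) / 6 = 36/6 = 6
  mean(B) = (3 + 6 + 2 + 4 + 1 + 1) / 6 = 17/6 = 2.8333
  x̄ = (6, 2.8333),  deviation x̄ - mu_0 = (6, 2.8333) - (4, 1) = (2, 1.8333).

Step 2 — sample covariance matrix, S[i,j] = (1/(n-1)) · Σ_k (x_{k,i} - mean_i) · (x_{k,j} - mean_j), divisor n-1 = 5:
  S[A,A] = ((0)·(0) + (0)·(0) + (-4)·(-4) + (1)·(1) + (1)·(1) + (2)·(2)) / 5 = 22/5 = 4.4
  S[A,B] = ((0)·(0.1667) + (0)·(3.1667) + (-4)·(-0.8333) + (1)·(1.1667) + (1)·(-1.8333) + (2)·(-1.8333)) / 5 = -1/5 = -0.2
  S[B,B] = ((0.1667)·(0.1667) + (3.1667)·(3.1667) + (-0.8333)·(-0.8333) + (1.1667)·(1.1667) + (-1.8333)·(-1.8333) + (-1.8333)·(-1.8333)) / 5 = 18.8333/5 = 3.7667
  S = [[4.4, -0.2],
 [-0.2, 3.7667]].

Step 3 — invert S. det(S) = 4.4·3.7667 - (-0.2)² = 16.5333.
  S^{-1} = (1/det) · [[d, -b], [-b, a]] = [[0.2278, 0.0121],
 [0.0121, 0.2661]].

Step 4 — quadratic form (x̄ - mu_0)^T · S^{-1} · (x̄ - mu_0):
  S^{-1} · (x̄ - mu_0) = (0.4778, 0.5121),
  (x̄ - mu_0)^T · [...] = (2)·(0.4778) + (1.8333)·(0.5121) = 1.8945.

Step 5 — scale by n: T² = 6 · 1.8945 = 11.3669.

T² ≈ 11.3669


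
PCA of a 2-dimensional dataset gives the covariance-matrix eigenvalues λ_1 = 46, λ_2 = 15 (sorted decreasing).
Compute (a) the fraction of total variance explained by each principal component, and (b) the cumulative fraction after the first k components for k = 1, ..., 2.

Step 1 — total variance = trace(Sigma) = Σ λ_i = 46 + 15 = 61.

Step 2 — fraction explained by component i = λ_i / Σ λ:
  PC1: 46/61 = 0.7541
  PC2: 15/61 = 0.2459

Step 3 — cumulative fraction after k components = (λ_1 + ... + λ_k) / Σ λ:
  k = 1: 46/61 = 0.7541
  k = 2: (46 + 15)/61 = 61/61 = 1

Summary (fraction, with percent):

explained: PC1 0.7541 (75.41%), PC2 0.2459 (24.59%);  cumulative: 0.7541, 1


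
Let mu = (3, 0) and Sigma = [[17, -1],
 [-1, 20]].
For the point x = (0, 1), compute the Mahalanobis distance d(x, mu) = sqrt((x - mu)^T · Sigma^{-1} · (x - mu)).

Step 1 — centre the observation: (x - mu) = (-3, 1).

Step 2 — invert Sigma. det(Sigma) = 17·20 - (-1)² = 339.
  Sigma^{-1} = (1/det) · [[d, -b], [-b, a]] = [[0.059, 0.0029],
 [0.0029, 0.0501]].

Step 3 — form the quadratic (x - mu)^T · Sigma^{-1} · (x - mu):
  Sigma^{-1} · (x - mu) = (-0.174, 0.0413).
  (x - mu)^T · [Sigma^{-1} · (x - mu)] = (-3)·(-0.174) + (1)·(0.0413) = 0.5634.

Step 4 — take square root: d = √(0.5634) ≈ 0.7506.

d(x, mu) = √(0.5634) ≈ 0.7506


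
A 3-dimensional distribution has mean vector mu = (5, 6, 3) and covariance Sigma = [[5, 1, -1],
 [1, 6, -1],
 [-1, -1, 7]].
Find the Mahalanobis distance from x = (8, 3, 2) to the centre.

Step 1 — centre the observation: (x - mu) = (3, -3, -1).

Step 2 — invert Sigma (cofactor / det for 3×3, or solve directly):
  Sigma^{-1} = [[0.2113, -0.0309, 0.0258],
 [-0.0309, 0.1753, 0.0206],
 [0.0258, 0.0206, 0.1495]].

Step 3 — form the quadratic (x - mu)^T · Sigma^{-1} · (x - mu):
  Sigma^{-1} · (x - mu) = (0.701, -0.6392, -0.134).
  (x - mu)^T · [Sigma^{-1} · (x - mu)] = (3)·(0.701) + (-3)·(-0.6392) + (-1)·(-0.134) = 4.1546.

Step 4 — take square root: d = √(4.1546) ≈ 2.0383.

d(x, mu) = √(4.1546) ≈ 2.0383


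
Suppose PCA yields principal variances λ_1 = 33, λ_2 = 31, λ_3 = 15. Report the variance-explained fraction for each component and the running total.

Step 1 — total variance = trace(Sigma) = Σ λ_i = 33 + 31 + 15 = 79.

Step 2 — fraction explained by component i = λ_i / Σ λ:
  PC1: 33/79 = 0.4177
  PC2: 31/79 = 0.3924
  PC3: 15/79 = 0.1899

Step 3 — cumulative fraction after k components = (λ_1 + ... + λ_k) / Σ λ:
  k = 1: 33/79 = 0.4177
  k = 2: (33 + 31)/79 = 64/79 = 0.8101
  k = 3: (33 + 31 + 15)/79 = 79/79 = 1

Summary (fraction, with percent):

explained: PC1 0.4177 (41.77%), PC2 0.3924 (39.24%), PC3 0.1899 (18.99%);  cumulative: 0.4177, 0.8101, 1


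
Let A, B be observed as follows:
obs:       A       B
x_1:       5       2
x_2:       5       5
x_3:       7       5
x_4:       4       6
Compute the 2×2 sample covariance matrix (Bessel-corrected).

Step 1 — column means:
  mean(A) = (5 + 5 + 7 + 4) / 4 = 21/4 = 5.25
  mean(B) = (2 + 5 + 5 + 6) / 4 = 18/4 = 4.5

Step 2 — sample covariance S[i,j] = (1/(n-1)) · Σ_k (x_{k,i} - mean_i) · (x_{k,j} - mean_j), with n-1 = 3.
  S[A,A] = ((-0.25)·(-0.25) + (-0.25)·(-0.25) + (1.75)·(1.75) + (-1.25)·(-1.25)) / 3 = 4.75/3 = 1.5833
  S[A,B] = ((-0.25)·(-2.5) + (-0.25)·(0.5) + (1.75)·(0.5) + (-1.25)·(1.5)) / 3 = -0.5/3 = -0.1667
  S[B,B] = ((-2.5)·(-2.5) + (0.5)·(0.5) + (0.5)·(0.5) + (1.5)·(1.5)) / 3 = 9/3 = 3

S is symmetric (S[j,i] = S[i,j]). Assembling:

S = [[1.5833, -0.1667],
 [-0.1667, 3]]


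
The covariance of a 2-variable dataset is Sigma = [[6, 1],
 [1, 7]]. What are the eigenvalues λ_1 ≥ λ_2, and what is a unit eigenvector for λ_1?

Step 1 — characteristic polynomial of 2×2 Sigma:
  det(Sigma - λI) = λ² - trace · λ + det = 0.
  trace = 6 + 7 = 13, det = 6·7 - (1)² = 41.
Step 2 — discriminant:
  Δ = trace² - 4·det = 169 - 164 = 5.
Step 3 — eigenvalues:
  λ = (trace ± √Δ)/2 = (13 ± 2.2361)/2,
  λ_1 = 7.618,  λ_2 = 5.382.

Step 4 — unit eigenvector for λ_1: solve (Sigma - λ_1 I)v = 0. First row:
  (6 - 7.618)·v_x + (1)·v_y = 0, i.e. (-1.618)·v_x + (1)·v_y = 0,
  so v ∝ (b, λ_1 - a) = (1, 1.618) = u.
  ||u|| = √((1)² + (1.618)²) = √(3.618) ≈ 1.9021,
  v_1 = u/||u|| ≈ (0.5257, 0.8507) (||v_1|| = 1).

λ_1 = 7.618,  λ_2 = 5.382;  v_1 ≈ (0.5257, 0.8507)


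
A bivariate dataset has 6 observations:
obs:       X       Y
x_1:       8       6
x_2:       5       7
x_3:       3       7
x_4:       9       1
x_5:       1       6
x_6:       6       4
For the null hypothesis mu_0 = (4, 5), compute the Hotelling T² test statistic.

Step 1 — sample mean vector:
  mean(X) = (8 + 5 + 3 + 9 + 1 + 6) / 6 = 32/6 = 5.3333
  mean(Y) = (6 + 7 + 7 + 1 + 6 + 4) / 6 = 31/6 = 5.1667
  x̄ = (5.3333, 5.1667),  deviation x̄ - mu_0 = (5.3333, 5.1667) - (4, 5) = (1.3333, 0.1667).

Step 2 — sample covariance matrix, S[i,j] = (1/(n-1)) · Σ_k (x_{k,i} - mean_i) · (x_{k,j} - mean_j), divisor n-1 = 5:
  S[X,X] = ((2.6667)·(2.6667) + (-0.3333)·(-0.3333) + (-2.3333)·(-2.3333) + (3.6667)·(3.6667) + (-4.3333)·(-4.3333) + (0.6667)·(0.6667)) / 5 = 45.3333/5 = 9.0667
  S[X,Y] = ((2.6667)·(0.8333) + (-0.3333)·(1.8333) + (-2.3333)·(1.8333) + (3.6667)·(-4.1667) + (-4.3333)·(0.8333) + (0.6667)·(-1.1667)) / 5 = -22.3333/5 = -4.4667
  S[Y,Y] = ((0.8333)·(0.8333) + (1.8333)·(1.8333) + (1.8333)·(1.8333) + (-4.1667)·(-4.1667) + (0.8333)·(0.8333) + (-1.1667)·(-1.1667)) / 5 = 26.8333/5 = 5.3667
  S = [[9.0667, -4.4667],
 [-4.4667, 5.3667]].

Step 3 — invert S. det(S) = 9.0667·5.3667 - (-4.4667)² = 28.7067.
  S^{-1} = (1/det) · [[d, -b], [-b, a]] = [[0.1869, 0.1556],
 [0.1556, 0.3158]].

Step 4 — quadratic form (x̄ - mu_0)^T · S^{-1} · (x̄ - mu_0):
  S^{-1} · (x̄ - mu_0) = (0.2752, 0.2601),
  (x̄ - mu_0)^T · [...] = (1.3333)·(0.2752) + (0.1667)·(0.2601) = 0.4103.

Step 5 — scale by n: T² = 6 · 0.4103 = 2.4617.

T² ≈ 2.4617


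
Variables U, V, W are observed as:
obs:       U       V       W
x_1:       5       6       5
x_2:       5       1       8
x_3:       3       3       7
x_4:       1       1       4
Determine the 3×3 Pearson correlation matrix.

Step 1 — column means:
  mean(U) = (5 + 5 + 3 + 1) / 4 = 14/4 = 3.5
  mean(V) = (6 + 1 + 3 + 1) / 4 = 11/4 = 2.75
  mean(W) = (5 + 8 + 7 + 4) / 4 = 24/4 = 6

Step 2 — sample variances and covariances s[i,j] = (1/(n-1)) · Σ_k (x_{k,i} - mean_i) · (x_{k,j} - mean_j), with n-1 = 3:
  s[U,U] = ((1.5)·(1.5) + (1.5)·(1.5) + (-0.5)·(-0.5) + (-2.5)·(-2.5)) / 3 = 11/3 = 3.6667
  s[U,V] = ((1.5)·(3.25) + (1.5)·(-1.75) + (-0.5)·(0.25) + (-2.5)·(-1.75)) / 3 = 6.5/3 = 2.1667
  s[U,W] = ((1.5)·(-1) + (1.5)·(2) + (-0.5)·(1) + (-2.5)·(-2)) / 3 = 6/3 = 2
  s[V,V] = ((3.25)·(3.25) + (-1.75)·(-1.75) + (0.25)·(0.25) + (-1.75)·(-1.75)) / 3 = 16.75/3 = 5.5833
  s[V,W] = ((3.25)·(-1) + (-1.75)·(2) + (0.25)·(1) + (-1.75)·(-2)) / 3 = -3/3 = -1
  s[W,W] = ((-1)·(-1) + (2)·(2) + (1)·(1) + (-2)·(-2)) / 3 = 10/3 = 3.3333
  Sample standard deviations s_i = √(s[i,i]):
  s(U) = √(3.6667) = 1.9149
  s(V) = √(5.5833) = 2.3629
  s(W) = √(3.3333) = 1.8257

Step 3 — r_{ij} = s_{ij} / (s_i · s_j):
  r[U,U] = 1 (diagonal).
  r[U,V] = 2.1667 / (1.9149 · 2.3629) = 2.1667 / 4.5246 = 0.4789
  r[U,W] = 2 / (1.9149 · 1.8257) = 2 / 3.496 = 0.5721
  r[V,V] = 1 (diagonal).
  r[V,W] = -1 / (2.3629 · 1.8257) = -1 / 4.3141 = -0.2318
  r[W,W] = 1 (diagonal).

R is symmetric with unit diagonal. Assembling:

R = [[1, 0.4789, 0.5721],
 [0.4789, 1, -0.2318],
 [0.5721, -0.2318, 1]]


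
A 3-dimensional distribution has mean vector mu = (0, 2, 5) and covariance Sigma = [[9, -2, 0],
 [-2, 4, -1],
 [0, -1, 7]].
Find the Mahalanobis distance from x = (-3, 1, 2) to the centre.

Step 1 — centre the observation: (x - mu) = (-3, -1, -3).

Step 2 — invert Sigma (cofactor / det for 3×3, or solve directly):
  Sigma^{-1} = [[0.1256, 0.0651, 0.0093],
 [0.0651, 0.293, 0.0419],
 [0.0093, 0.0419, 0.1488]].

Step 3 — form the quadratic (x - mu)^T · Sigma^{-1} · (x - mu):
  Sigma^{-1} · (x - mu) = (-0.4698, -0.614, -0.5163).
  (x - mu)^T · [Sigma^{-1} · (x - mu)] = (-3)·(-0.4698) + (-1)·(-0.614) + (-3)·(-0.5163) = 3.5721.

Step 4 — take square root: d = √(3.5721) ≈ 1.89.

d(x, mu) = √(3.5721) ≈ 1.89


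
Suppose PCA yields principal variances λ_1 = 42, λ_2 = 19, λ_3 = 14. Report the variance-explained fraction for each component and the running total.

Step 1 — total variance = trace(Sigma) = Σ λ_i = 42 + 19 + 14 = 75.

Step 2 — fraction explained by component i = λ_i / Σ λ:
  PC1: 42/75 = 0.56
  PC2: 19/75 = 0.2533
  PC3: 14/75 = 0.1867

Step 3 — cumulative fraction after k components = (λ_1 + ... + λ_k) / Σ λ:
  k = 1: 42/75 = 0.56
  k = 2: (42 + 19)/75 = 61/75 = 0.8133
  k = 3: (42 + 19 + 14)/75 = 75/75 = 1

Summary (fraction, with percent):

explained: PC1 0.56 (56%), PC2 0.2533 (25.33%), PC3 0.1867 (18.67%);  cumulative: 0.56, 0.8133, 1


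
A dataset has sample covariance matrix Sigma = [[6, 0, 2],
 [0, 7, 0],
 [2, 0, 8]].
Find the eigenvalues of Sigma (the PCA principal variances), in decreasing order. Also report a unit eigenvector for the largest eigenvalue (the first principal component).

Step 1 — characteristic polynomial p(λ) = det(λI - Sigma) = λ³ - tr·λ² + c_1·λ - det, where tr = trace, c_1 = sum of the principal 2×2 minors, det = det(Sigma):
  tr = 6 + 7 + 8 = 21,
  c_1 = (6·7 - (0)²) + (6·8 - (2)²) + (7·8 - (0)²) = 42 + 44 + 56 = 142,
  det = 6·(7·8 - (0)²) - (0)·((0)·8 - (0)·(2)) + (2)·((0)·(0) - 7·(2)) = 6·(56) - (0)·(0) + (2)·(-14) = 308.
  So p(λ) = λ³ - 21λ² + 142λ - 308.
Step 2 — look for an integer root (rational root theorem: any rational root is an integer divisor of 308). Testing λ = 7:
  p(7) = 343 - 1029 + 994 - 308 = 0  ✓
  Dividing out (λ - 7): p(λ) = (λ - 7)(λ² - 14λ + 44).
Step 3 — remaining eigenvalues from the quadratic λ² - 14λ + 44 = 0:
  Δ = 14² - 4·44 = 196 - 176 = 20,  λ = (14 ± √20)/2 = (14 ± 4.4721)/2 ≈ 9.2361 or 4.7639.
  Sorted: λ_1 = 9.2361,  λ_2 = 7,  λ_3 = 4.7639  (check: sum = 21 = tr ✓).

Step 4 — unit eigenvector for λ_1 ≈ 9.2361: v spans the null space of (Sigma - λ_1 I), whose rows are
  r_1 = (-3.2361, 0, 2),  r_2 = (0, -2.2361, 0),  r_3 = (2, 0, -1.2361).
  v is orthogonal to every row, so take v ∝ r_1 × r_2 = ((0)·(0) - (2)·(-2.2361), (2)·(0) - (-3.2361)·(0), (-3.2361)·(-2.2361) - (0)·(0)) ≈ (4.4721, 0, 7.2361).
  Let u = (4.4721, 0, 7.2361).
  ||u|| = √((4.4721)² + (0)² + (7.2361)²) = √(72.3607) ≈ 8.5065,  v_1 = u/||u|| ≈ (0.5257, 0, 0.8507) (||v_1|| = 1).

λ_1 = 9.2361,  λ_2 = 7,  λ_3 = 4.7639;  v_1 ≈ (0.5257, 0, 0.8507)


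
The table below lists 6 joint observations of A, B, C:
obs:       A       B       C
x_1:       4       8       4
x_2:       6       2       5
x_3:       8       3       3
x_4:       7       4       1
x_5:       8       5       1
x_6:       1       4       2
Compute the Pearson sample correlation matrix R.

Step 1 — column means:
  mean(A) = (4 + 6 + 8 + 7 + 8 + 1) / 6 = 34/6 = 5.6667
  mean(B) = (8 + 2 + 3 + 4 + 5 + 4) / 6 = 26/6 = 4.3333
  mean(C) = (4 + 5 + 3 + 1 + 1 + 2) / 6 = 16/6 = 2.6667

Step 2 — sample variances and covariances s[i,j] = (1/(n-1)) · Σ_k (x_{k,i} - mean_i) · (x_{k,j} - mean_j), with n-1 = 5:
  s[A,A] = ((-1.6667)·(-1.6667) + (0.3333)·(0.3333) + (2.3333)·(2.3333) + (1.3333)·(1.3333) + (2.3333)·(2.3333) + (-4.6667)·(-4.6667)) / 5 = 37.3333/5 = 7.4667
  s[A,B] = ((-1.6667)·(3.6667) + (0.3333)·(-2.3333) + (2.3333)·(-1.3333) + (1.3333)·(-0.3333) + (2.3333)·(0.6667) + (-4.6667)·(-0.3333)) / 5 = -7.3333/5 = -1.4667
  s[A,C] = ((-1.6667)·(1.3333) + (0.3333)·(2.3333) + (2.3333)·(0.3333) + (1.3333)·(-1.6667) + (2.3333)·(-1.6667) + (-4.6667)·(-0.6667)) / 5 = -3.6667/5 = -0.7333
  s[B,B] = ((3.6667)·(3.6667) + (-2.3333)·(-2.3333) + (-1.3333)·(-1.3333) + (-0.3333)·(-0.3333) + (0.6667)·(0.6667) + (-0.3333)·(-0.3333)) / 5 = 21.3333/5 = 4.2667
  s[B,C] = ((3.6667)·(1.3333) + (-2.3333)·(2.3333) + (-1.3333)·(0.3333) + (-0.3333)·(-1.6667) + (0.6667)·(-1.6667) + (-0.3333)·(-0.6667)) / 5 = -1.3333/5 = -0.2667
  s[C,C] = ((1.3333)·(1.3333) + (2.3333)·(2.3333) + (0.3333)·(0.3333) + (-1.6667)·(-1.6667) + (-1.6667)·(-1.6667) + (-0.6667)·(-0.6667)) / 5 = 13.3333/5 = 2.6667
  Sample standard deviations s_i = √(s[i,i]):
  s(A) = √(7.4667) = 2.7325
  s(B) = √(4.2667) = 2.0656
  s(C) = √(2.6667) = 1.633

Step 3 — r_{ij} = s_{ij} / (s_i · s_j):
  r[A,A] = 1 (diagonal).
  r[A,B] = -1.4667 / (2.7325 · 2.0656) = -1.4667 / 5.6443 = -0.2599
  r[A,C] = -0.7333 / (2.7325 · 1.633) = -0.7333 / 4.4622 = -0.1643
  r[B,B] = 1 (diagonal).
  r[B,C] = -0.2667 / (2.0656 · 1.633) = -0.2667 / 3.3731 = -0.0791
  r[C,C] = 1 (diagonal).

R is symmetric with unit diagonal. Assembling:

R = [[1, -0.2599, -0.1643],
 [-0.2599, 1, -0.0791],
 [-0.1643, -0.0791, 1]]


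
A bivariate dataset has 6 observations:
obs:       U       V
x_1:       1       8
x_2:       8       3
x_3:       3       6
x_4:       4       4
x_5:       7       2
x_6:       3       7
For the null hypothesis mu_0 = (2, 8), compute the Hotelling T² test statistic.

Step 1 — sample mean vector:
  mean(U) = (1 + 8 + 3 + 4 + 7 + 3) / 6 = 26/6 = 4.3333
  mean(V) = (8 + 3 + 6 + 4 + 2 + 7) / 6 = 30/6 = 5
  x̄ = (4.3333, 5),  deviation x̄ - mu_0 = (4.3333, 5) - (2, 8) = (2.3333, -3).

Step 2 — sample covariance matrix, S[i,j] = (1/(n-1)) · Σ_k (x_{k,i} - mean_i) · (x_{k,j} - mean_j), divisor n-1 = 5:
  S[U,U] = ((-3.3333)·(-3.3333) + (3.6667)·(3.6667) + (-1.3333)·(-1.3333) + (-0.3333)·(-0.3333) + (2.6667)·(2.6667) + (-1.3333)·(-1.3333)) / 5 = 35.3333/5 = 7.0667
  S[U,V] = ((-3.3333)·(3) + (3.6667)·(-2) + (-1.3333)·(1) + (-0.3333)·(-1) + (2.6667)·(-3) + (-1.3333)·(2)) / 5 = -29/5 = -5.8
  S[V,V] = ((3)·(3) + (-2)·(-2) + (1)·(1) + (-1)·(-1) + (-3)·(-3) + (2)·(2)) / 5 = 28/5 = 5.6
  S = [[7.0667, -5.8],
 [-5.8, 5.6]].

Step 3 — invert S. det(S) = 7.0667·5.6 - (-5.8)² = 5.9333.
  S^{-1} = (1/det) · [[d, -b], [-b, a]] = [[0.9438, 0.9775],
 [0.9775, 1.191]].

Step 4 — quadratic form (x̄ - mu_0)^T · S^{-1} · (x̄ - mu_0):
  S^{-1} · (x̄ - mu_0) = (-0.7303, -1.2921),
  (x̄ - mu_0)^T · [...] = (2.3333)·(-0.7303) + (-3)·(-1.2921) = 2.1723.

Step 5 — scale by n: T² = 6 · 2.1723 = 13.0337.

T² ≈ 13.0337


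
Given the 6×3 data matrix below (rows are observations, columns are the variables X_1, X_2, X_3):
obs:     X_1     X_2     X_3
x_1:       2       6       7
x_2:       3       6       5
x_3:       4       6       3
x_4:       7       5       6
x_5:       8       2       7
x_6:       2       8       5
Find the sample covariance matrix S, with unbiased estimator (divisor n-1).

Step 1 — column means:
  mean(X_1) = (2 + 3 + 4 + 7 + 8 + 2) / 6 = 26/6 = 4.3333
  mean(X_2) = (6 + 6 + 6 + 5 + 2 + 8) / 6 = 33/6 = 5.5
  mean(X_3) = (7 + 5 + 3 + 6 + 7 + 5) / 6 = 33/6 = 5.5

Step 2 — sample covariance S[i,j] = (1/(n-1)) · Σ_k (x_{k,i} - mean_i) · (x_{k,j} - mean_j), with n-1 = 5.
  S[X_1,X_1] = ((-2.3333)·(-2.3333) + (-1.3333)·(-1.3333) + (-0.3333)·(-0.3333) + (2.6667)·(2.6667) + (3.6667)·(3.6667) + (-2.3333)·(-2.3333)) / 5 = 33.3333/5 = 6.6667
  S[X_1,X_2] = ((-2.3333)·(0.5) + (-1.3333)·(0.5) + (-0.3333)·(0.5) + (2.6667)·(-0.5) + (3.6667)·(-3.5) + (-2.3333)·(2.5)) / 5 = -22/5 = -4.4
  S[X_1,X_3] = ((-2.3333)·(1.5) + (-1.3333)·(-0.5) + (-0.3333)·(-2.5) + (2.6667)·(0.5) + (3.6667)·(1.5) + (-2.3333)·(-0.5)) / 5 = 6/5 = 1.2
  S[X_2,X_2] = ((0.5)·(0.5) + (0.5)·(0.5) + (0.5)·(0.5) + (-0.5)·(-0.5) + (-3.5)·(-3.5) + (2.5)·(2.5)) / 5 = 19.5/5 = 3.9
  S[X_2,X_3] = ((0.5)·(1.5) + (0.5)·(-0.5) + (0.5)·(-2.5) + (-0.5)·(0.5) + (-3.5)·(1.5) + (2.5)·(-0.5)) / 5 = -7.5/5 = -1.5
  S[X_3,X_3] = ((1.5)·(1.5) + (-0.5)·(-0.5) + (-2.5)·(-2.5) + (0.5)·(0.5) + (1.5)·(1.5) + (-0.5)·(-0.5)) / 5 = 11.5/5 = 2.3

S is symmetric (S[j,i] = S[i,j]). Assembling:

S = [[6.6667, -4.4, 1.2],
 [-4.4, 3.9, -1.5],
 [1.2, -1.5, 2.3]]


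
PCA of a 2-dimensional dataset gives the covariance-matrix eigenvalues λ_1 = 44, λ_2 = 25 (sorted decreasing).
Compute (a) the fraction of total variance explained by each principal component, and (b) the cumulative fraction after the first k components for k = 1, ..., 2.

Step 1 — total variance = trace(Sigma) = Σ λ_i = 44 + 25 = 69.

Step 2 — fraction explained by component i = λ_i / Σ λ:
  PC1: 44/69 = 0.6377
  PC2: 25/69 = 0.3623

Step 3 — cumulative fraction after k components = (λ_1 + ... + λ_k) / Σ λ:
  k = 1: 44/69 = 0.6377
  k = 2: (44 + 25)/69 = 69/69 = 1

Summary (fraction, with percent):

explained: PC1 0.6377 (63.77%), PC2 0.3623 (36.23%);  cumulative: 0.6377, 1


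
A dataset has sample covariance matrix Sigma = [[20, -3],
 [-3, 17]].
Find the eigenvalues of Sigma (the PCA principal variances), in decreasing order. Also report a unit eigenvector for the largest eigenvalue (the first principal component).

Step 1 — characteristic polynomial of 2×2 Sigma:
  det(Sigma - λI) = λ² - trace · λ + det = 0.
  trace = 20 + 17 = 37, det = 20·17 - (-3)² = 331.
Step 2 — discriminant:
  Δ = trace² - 4·det = 1369 - 1324 = 45.
Step 3 — eigenvalues:
  λ = (trace ± √Δ)/2 = (37 ± 6.7082)/2,
  λ_1 = 21.8541,  λ_2 = 15.1459.

Step 4 — unit eigenvector for λ_1: solve (Sigma - λ_1 I)v = 0. First row:
  (20 - 21.8541)·v_x + (-3)·v_y = 0, i.e. (-1.8541)·v_x + (-3)·v_y = 0,
  so v ∝ (b, λ_1 - a) = (-3, 1.8541); multiply by -1 so the first entry is positive: u = (3, -1.8541).
  ||u|| = √((3)² + (-1.8541)²) = √(12.4377) ≈ 3.5267,
  v_1 = u/||u|| ≈ (0.8507, -0.5257) (||v_1|| = 1).

λ_1 = 21.8541,  λ_2 = 15.1459;  v_1 ≈ (0.8507, -0.5257)


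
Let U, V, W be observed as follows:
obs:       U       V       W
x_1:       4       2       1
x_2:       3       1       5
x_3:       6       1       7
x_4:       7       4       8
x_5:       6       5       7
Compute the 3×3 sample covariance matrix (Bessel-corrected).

Step 1 — column means:
  mean(U) = (4 + 3 + 6 + 7 + 6) / 5 = 26/5 = 5.2
  mean(V) = (2 + 1 + 1 + 4 + 5) / 5 = 13/5 = 2.6
  mean(W) = (1 + 5 + 7 + 8 + 7) / 5 = 28/5 = 5.6

Step 2 — sample covariance S[i,j] = (1/(n-1)) · Σ_k (x_{k,i} - mean_i) · (x_{k,j} - mean_j), with n-1 = 4.
  S[U,U] = ((-1.2)·(-1.2) + (-2.2)·(-2.2) + (0.8)·(0.8) + (1.8)·(1.8) + (0.8)·(0.8)) / 4 = 10.8/4 = 2.7
  S[U,V] = ((-1.2)·(-0.6) + (-2.2)·(-1.6) + (0.8)·(-1.6) + (1.8)·(1.4) + (0.8)·(2.4)) / 4 = 7.4/4 = 1.85
  S[U,W] = ((-1.2)·(-4.6) + (-2.2)·(-0.6) + (0.8)·(1.4) + (1.8)·(2.4) + (0.8)·(1.4)) / 4 = 13.4/4 = 3.35
  S[V,V] = ((-0.6)·(-0.6) + (-1.6)·(-1.6) + (-1.6)·(-1.6) + (1.4)·(1.4) + (2.4)·(2.4)) / 4 = 13.2/4 = 3.3
  S[V,W] = ((-0.6)·(-4.6) + (-1.6)·(-0.6) + (-1.6)·(1.4) + (1.4)·(2.4) + (2.4)·(1.4)) / 4 = 8.2/4 = 2.05
  S[W,W] = ((-4.6)·(-4.6) + (-0.6)·(-0.6) + (1.4)·(1.4) + (2.4)·(2.4) + (1.4)·(1.4)) / 4 = 31.2/4 = 7.8

S is symmetric (S[j,i] = S[i,j]). Assembling:

S = [[2.7, 1.85, 3.35],
 [1.85, 3.3, 2.05],
 [3.35, 2.05, 7.8]]


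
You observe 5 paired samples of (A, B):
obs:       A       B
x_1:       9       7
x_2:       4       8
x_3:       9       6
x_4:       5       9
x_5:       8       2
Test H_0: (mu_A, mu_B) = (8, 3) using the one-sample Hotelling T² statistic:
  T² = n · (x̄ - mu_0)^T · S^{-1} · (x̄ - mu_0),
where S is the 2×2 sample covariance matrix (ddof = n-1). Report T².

Step 1 — sample mean vector:
  mean(A) = (9 + 4 + 9 + 5 + 8) / 5 = 35/5 = 7
  mean(B) = (7 + 8 + 6 + 9 + 2) / 5 = 32/5 = 6.4
  x̄ = (7, 6.4),  deviation x̄ - mu_0 = (7, 6.4) - (8, 3) = (-1, 3.4).

Step 2 — sample covariance matrix, S[i,j] = (1/(n-1)) · Σ_k (x_{k,i} - mean_i) · (x_{k,j} - mean_j), divisor n-1 = 4:
  S[A,A] = ((2)·(2) + (-3)·(-3) + (2)·(2) + (-2)·(-2) + (1)·(1)) / 4 = 22/4 = 5.5
  S[A,B] = ((2)·(0.6) + (-3)·(1.6) + (2)·(-0.4) + (-2)·(2.6) + (1)·(-4.4)) / 4 = -14/4 = -3.5
  S[B,B] = ((0.6)·(0.6) + (1.6)·(1.6) + (-0.4)·(-0.4) + (2.6)·(2.6) + (-4.4)·(-4.4)) / 4 = 29.2/4 = 7.3
  S = [[5.5, -3.5],
 [-3.5, 7.3]].

Step 3 — invert S. det(S) = 5.5·7.3 - (-3.5)² = 27.9.
  S^{-1} = (1/det) · [[d, -b], [-b, a]] = [[0.2616, 0.1254],
 [0.1254, 0.1971]].

Step 4 — quadratic form (x̄ - mu_0)^T · S^{-1} · (x̄ - mu_0):
  S^{-1} · (x̄ - mu_0) = (0.1649, 0.5448),
  (x̄ - mu_0)^T · [...] = (-1)·(0.1649) + (3.4)·(0.5448) = 1.6875.

Step 5 — scale by n: T² = 5 · 1.6875 = 8.4373.

T² ≈ 8.4373
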